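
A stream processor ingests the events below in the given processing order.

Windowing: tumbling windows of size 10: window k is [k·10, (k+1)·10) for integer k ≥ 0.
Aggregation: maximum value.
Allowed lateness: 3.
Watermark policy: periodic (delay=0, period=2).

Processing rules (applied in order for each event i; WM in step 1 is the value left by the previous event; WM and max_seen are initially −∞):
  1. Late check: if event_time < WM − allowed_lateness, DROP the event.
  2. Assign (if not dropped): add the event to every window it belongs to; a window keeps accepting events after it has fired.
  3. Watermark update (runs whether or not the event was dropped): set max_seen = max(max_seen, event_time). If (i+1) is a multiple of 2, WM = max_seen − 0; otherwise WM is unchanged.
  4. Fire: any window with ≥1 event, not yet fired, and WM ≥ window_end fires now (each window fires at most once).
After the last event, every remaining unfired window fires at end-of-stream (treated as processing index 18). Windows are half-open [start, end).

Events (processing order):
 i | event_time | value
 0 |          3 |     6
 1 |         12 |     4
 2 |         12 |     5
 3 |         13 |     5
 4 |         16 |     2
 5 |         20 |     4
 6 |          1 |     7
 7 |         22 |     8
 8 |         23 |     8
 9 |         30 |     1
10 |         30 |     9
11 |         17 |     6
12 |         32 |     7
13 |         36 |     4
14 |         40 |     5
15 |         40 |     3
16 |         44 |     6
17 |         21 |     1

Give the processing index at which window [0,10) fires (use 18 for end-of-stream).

i=0 t=3 v=6: → [0,10); WM=−∞
i=1 t=12 v=4: → [10,20); WM=12; [0,10) fires=6
i=2 t=12 v=5: → [10,20); WM=12
i=3 t=13 v=5: → [10,20); WM=13
i=4 t=16 v=2: → [10,20); WM=13
i=5 t=20 v=4: → [20,30); WM=20; [10,20) fires=5
i=6 t=1 v=7: DROP (t<20-3); WM=20
i=7 t=22 v=8: → [20,30); WM=22
i=8 t=23 v=8: → [20,30); WM=22
i=9 t=30 v=1: → [30,40); WM=30; [20,30) fires=8
i=10 t=30 v=9: → [30,40); WM=30
i=11 t=17 v=6: DROP (t<30-3); WM=30
i=12 t=32 v=7: → [30,40); WM=30
i=13 t=36 v=4: → [30,40); WM=36
i=14 t=40 v=5: → [40,50); WM=36
i=15 t=40 v=3: → [40,50); WM=40; [30,40) fires=9
i=16 t=44 v=6: → [40,50); WM=40
i=17 t=21 v=1: DROP (t<40-3); WM=44

1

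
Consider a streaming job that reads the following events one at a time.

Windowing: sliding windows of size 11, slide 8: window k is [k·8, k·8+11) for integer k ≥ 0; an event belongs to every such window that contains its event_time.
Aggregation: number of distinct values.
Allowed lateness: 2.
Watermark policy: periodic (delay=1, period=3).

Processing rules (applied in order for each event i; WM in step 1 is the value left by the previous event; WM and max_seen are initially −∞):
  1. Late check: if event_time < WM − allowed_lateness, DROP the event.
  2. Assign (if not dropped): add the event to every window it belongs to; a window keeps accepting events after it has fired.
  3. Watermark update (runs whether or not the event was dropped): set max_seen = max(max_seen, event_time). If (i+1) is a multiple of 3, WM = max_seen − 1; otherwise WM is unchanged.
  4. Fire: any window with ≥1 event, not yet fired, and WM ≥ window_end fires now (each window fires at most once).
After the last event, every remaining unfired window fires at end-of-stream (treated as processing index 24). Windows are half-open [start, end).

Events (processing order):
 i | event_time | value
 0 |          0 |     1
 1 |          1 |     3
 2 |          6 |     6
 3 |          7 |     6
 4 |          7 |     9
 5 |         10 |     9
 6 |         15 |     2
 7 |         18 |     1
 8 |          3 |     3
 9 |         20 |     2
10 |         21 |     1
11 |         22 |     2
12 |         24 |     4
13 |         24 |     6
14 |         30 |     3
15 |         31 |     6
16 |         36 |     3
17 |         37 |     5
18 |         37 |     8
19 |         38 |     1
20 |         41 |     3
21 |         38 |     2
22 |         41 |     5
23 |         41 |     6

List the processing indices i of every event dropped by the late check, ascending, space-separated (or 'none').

i=0 t=0 v=1: → [0,11); WM=−∞
i=1 t=1 v=3: → [0,11); WM=−∞
i=2 t=6 v=6: → [0,11); WM=5
i=3 t=7 v=6: → [0,11); WM=5
i=4 t=7 v=9: → [0,11); WM=5
i=5 t=10 v=9: → [8,19),[0,11); WM=9
i=6 t=15 v=2: → [8,19); WM=9
i=7 t=18 v=1: → [16,27),[8,19); WM=9
i=8 t=3 v=3: DROP (t<9-2); WM=17; [0,11) fires=4
i=9 t=20 v=2: → [16,27); WM=17
i=10 t=21 v=1: → [16,27); WM=17
i=11 t=22 v=2: → [16,27); WM=21; [8,19) fires=3
i=12 t=24 v=4: → [24,35),[16,27); WM=21
i=13 t=24 v=6: → [24,35),[16,27); WM=21
i=14 t=30 v=3: → [24,35); WM=29; [16,27) fires=4
i=15 t=31 v=6: → [24,35); WM=29
i=16 t=36 v=3: → [32,43); WM=29
i=17 t=37 v=5: → [32,43); WM=36; [24,35) fires=3
i=18 t=37 v=8: → [32,43); WM=36
i=19 t=38 v=1: → [32,43); WM=36
i=20 t=41 v=3: → [40,51),[32,43); WM=40
i=21 t=38 v=2: → [32,43); WM=40
i=22 t=41 v=5: → [40,51),[32,43); WM=40
i=23 t=41 v=6: → [40,51),[32,43); WM=40

8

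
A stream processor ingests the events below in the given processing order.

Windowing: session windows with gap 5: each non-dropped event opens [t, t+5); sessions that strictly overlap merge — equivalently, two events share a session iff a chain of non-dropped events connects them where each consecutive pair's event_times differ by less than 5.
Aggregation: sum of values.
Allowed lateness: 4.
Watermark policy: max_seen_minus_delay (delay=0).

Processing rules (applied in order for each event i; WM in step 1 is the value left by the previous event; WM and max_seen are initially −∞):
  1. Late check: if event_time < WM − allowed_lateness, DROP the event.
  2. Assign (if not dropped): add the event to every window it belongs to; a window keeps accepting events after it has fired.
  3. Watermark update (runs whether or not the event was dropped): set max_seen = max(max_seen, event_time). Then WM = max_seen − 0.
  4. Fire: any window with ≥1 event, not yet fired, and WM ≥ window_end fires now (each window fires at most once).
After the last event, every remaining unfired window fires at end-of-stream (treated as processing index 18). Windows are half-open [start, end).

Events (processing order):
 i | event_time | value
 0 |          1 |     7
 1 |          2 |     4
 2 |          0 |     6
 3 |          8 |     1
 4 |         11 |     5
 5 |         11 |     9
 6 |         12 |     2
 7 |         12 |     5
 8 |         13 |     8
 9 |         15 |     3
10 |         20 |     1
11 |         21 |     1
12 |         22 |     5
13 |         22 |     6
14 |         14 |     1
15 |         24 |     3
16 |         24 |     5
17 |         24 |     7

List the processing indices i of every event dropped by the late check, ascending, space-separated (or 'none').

14

i=0 t=1 v=7: → [1,6); WM=1
i=1 t=2 v=4: → [1,7); WM=2
i=2 t=0 v=6: → [0,7); WM=2
i=3 t=8 v=1: → [8,13); WM=8
i=4 t=11 v=5: → [8,16); WM=11
i=5 t=11 v=9: → [8,16); WM=11
i=6 t=12 v=2: → [8,17); WM=12
i=7 t=12 v=5: → [8,17); WM=12
i=8 t=13 v=8: → [8,18); WM=13
i=9 t=15 v=3: → [8,20); WM=15
i=10 t=20 v=1: → [20,25); WM=20
i=11 t=21 v=1: → [20,26); WM=21
i=12 t=22 v=5: → [20,27); WM=22
i=13 t=22 v=6: → [20,27); WM=22
i=14 t=14 v=1: DROP (t<22-4); WM=22
i=15 t=24 v=3: → [20,29); WM=24
i=16 t=24 v=5: → [20,29); WM=24
i=17 t=24 v=7: → [20,29); WM=24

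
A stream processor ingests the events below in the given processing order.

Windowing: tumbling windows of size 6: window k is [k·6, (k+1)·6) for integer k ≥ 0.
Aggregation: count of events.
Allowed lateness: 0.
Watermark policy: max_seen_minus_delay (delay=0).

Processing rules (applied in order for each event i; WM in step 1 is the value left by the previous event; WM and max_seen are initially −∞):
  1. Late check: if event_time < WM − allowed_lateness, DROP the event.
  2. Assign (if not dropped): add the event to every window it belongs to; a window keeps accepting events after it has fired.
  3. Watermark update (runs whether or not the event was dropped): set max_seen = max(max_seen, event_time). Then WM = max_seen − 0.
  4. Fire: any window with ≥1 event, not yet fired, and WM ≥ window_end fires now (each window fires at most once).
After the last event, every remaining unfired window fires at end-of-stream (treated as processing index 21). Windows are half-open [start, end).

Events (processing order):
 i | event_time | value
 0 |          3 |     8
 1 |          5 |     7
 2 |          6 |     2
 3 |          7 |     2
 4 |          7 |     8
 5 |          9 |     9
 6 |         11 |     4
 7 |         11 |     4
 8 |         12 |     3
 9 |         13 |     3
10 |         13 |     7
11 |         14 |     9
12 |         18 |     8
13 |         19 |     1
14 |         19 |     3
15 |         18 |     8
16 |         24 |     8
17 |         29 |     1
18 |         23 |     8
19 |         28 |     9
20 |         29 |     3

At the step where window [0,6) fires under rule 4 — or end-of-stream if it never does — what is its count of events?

2

i=0 t=3 v=8: → [0,6); WM=3
i=1 t=5 v=7: → [0,6); WM=5
i=2 t=6 v=2: → [6,12); WM=6; [0,6) fires=2
i=3 t=7 v=2: → [6,12); WM=7
i=4 t=7 v=8: → [6,12); WM=7
i=5 t=9 v=9: → [6,12); WM=9
i=6 t=11 v=4: → [6,12); WM=11
i=7 t=11 v=4: → [6,12); WM=11
i=8 t=12 v=3: → [12,18); WM=12; [6,12) fires=6
i=9 t=13 v=3: → [12,18); WM=13
i=10 t=13 v=7: → [12,18); WM=13
i=11 t=14 v=9: → [12,18); WM=14
i=12 t=18 v=8: → [18,24); WM=18; [12,18) fires=4
i=13 t=19 v=1: → [18,24); WM=19
i=14 t=19 v=3: → [18,24); WM=19
i=15 t=18 v=8: DROP (t<19-0); WM=19
i=16 t=24 v=8: → [24,30); WM=24; [18,24) fires=3
i=17 t=29 v=1: → [24,30); WM=29
i=18 t=23 v=8: DROP (t<29-0); WM=29
i=19 t=28 v=9: DROP (t<29-0); WM=29
i=20 t=29 v=3: → [24,30); WM=29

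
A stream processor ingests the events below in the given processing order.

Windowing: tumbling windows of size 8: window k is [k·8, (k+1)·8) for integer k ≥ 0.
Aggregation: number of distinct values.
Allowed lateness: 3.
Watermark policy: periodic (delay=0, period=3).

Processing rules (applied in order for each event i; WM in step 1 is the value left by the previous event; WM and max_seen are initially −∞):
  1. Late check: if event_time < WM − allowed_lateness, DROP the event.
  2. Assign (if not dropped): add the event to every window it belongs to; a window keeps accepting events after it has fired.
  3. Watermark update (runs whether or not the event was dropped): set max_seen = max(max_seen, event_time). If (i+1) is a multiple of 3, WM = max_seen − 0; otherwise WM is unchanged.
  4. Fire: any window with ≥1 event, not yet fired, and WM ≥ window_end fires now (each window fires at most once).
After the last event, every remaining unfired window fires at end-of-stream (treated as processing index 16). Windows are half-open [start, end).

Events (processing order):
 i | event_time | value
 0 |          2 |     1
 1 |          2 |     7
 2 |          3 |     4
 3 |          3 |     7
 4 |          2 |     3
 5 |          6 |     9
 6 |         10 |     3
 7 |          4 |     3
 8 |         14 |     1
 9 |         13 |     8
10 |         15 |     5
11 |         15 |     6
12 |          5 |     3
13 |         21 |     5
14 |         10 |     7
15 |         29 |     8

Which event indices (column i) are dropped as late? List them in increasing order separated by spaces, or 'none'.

12 14

i=0 t=2 v=1: → [0,8); WM=−∞
i=1 t=2 v=7: → [0,8); WM=−∞
i=2 t=3 v=4: → [0,8); WM=3
i=3 t=3 v=7: → [0,8); WM=3
i=4 t=2 v=3: → [0,8); WM=3
i=5 t=6 v=9: → [0,8); WM=6
i=6 t=10 v=3: → [8,16); WM=6
i=7 t=4 v=3: → [0,8); WM=6
i=8 t=14 v=1: → [8,16); WM=14; [0,8) fires=5
i=9 t=13 v=8: → [8,16); WM=14
i=10 t=15 v=5: → [8,16); WM=14
i=11 t=15 v=6: → [8,16); WM=15
i=12 t=5 v=3: DROP (t<15-3); WM=15
i=13 t=21 v=5: → [16,24); WM=15
i=14 t=10 v=7: DROP (t<15-3); WM=21; [8,16) fires=5
i=15 t=29 v=8: → [24,32); WM=21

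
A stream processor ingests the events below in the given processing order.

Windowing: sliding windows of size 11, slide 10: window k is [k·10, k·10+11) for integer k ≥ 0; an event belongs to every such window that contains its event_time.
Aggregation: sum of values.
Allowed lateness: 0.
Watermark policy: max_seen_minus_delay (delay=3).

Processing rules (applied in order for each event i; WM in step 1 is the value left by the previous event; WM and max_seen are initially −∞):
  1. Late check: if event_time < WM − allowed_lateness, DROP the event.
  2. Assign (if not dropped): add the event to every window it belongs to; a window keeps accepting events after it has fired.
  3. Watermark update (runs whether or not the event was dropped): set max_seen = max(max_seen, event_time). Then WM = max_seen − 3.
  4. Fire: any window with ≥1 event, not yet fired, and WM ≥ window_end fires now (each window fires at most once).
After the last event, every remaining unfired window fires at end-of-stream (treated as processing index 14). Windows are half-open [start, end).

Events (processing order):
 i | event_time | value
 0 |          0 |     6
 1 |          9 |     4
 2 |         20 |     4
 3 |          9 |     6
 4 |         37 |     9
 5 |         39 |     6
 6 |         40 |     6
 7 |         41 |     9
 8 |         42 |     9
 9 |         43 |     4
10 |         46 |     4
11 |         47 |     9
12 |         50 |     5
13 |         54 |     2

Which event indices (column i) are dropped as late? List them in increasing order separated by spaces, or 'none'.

i=0 t=0 v=6: → [0,11); WM=-3
i=1 t=9 v=4: → [0,11); WM=6
i=2 t=20 v=4: → [20,31),[10,21); WM=17; [0,11) fires=10
i=3 t=9 v=6: DROP (t<17-0); WM=17
i=4 t=37 v=9: → [30,41); WM=34; [10,21) fires=4 [20,31) fires=4
i=5 t=39 v=6: → [30,41); WM=36
i=6 t=40 v=6: → [40,51),[30,41); WM=37
i=7 t=41 v=9: → [40,51); WM=38
i=8 t=42 v=9: → [40,51); WM=39
i=9 t=43 v=4: → [40,51); WM=40
i=10 t=46 v=4: → [40,51); WM=43; [30,41) fires=21
i=11 t=47 v=9: → [40,51); WM=44
i=12 t=50 v=5: → [50,61),[40,51); WM=47
i=13 t=54 v=2: → [50,61); WM=51; [40,51) fires=46

3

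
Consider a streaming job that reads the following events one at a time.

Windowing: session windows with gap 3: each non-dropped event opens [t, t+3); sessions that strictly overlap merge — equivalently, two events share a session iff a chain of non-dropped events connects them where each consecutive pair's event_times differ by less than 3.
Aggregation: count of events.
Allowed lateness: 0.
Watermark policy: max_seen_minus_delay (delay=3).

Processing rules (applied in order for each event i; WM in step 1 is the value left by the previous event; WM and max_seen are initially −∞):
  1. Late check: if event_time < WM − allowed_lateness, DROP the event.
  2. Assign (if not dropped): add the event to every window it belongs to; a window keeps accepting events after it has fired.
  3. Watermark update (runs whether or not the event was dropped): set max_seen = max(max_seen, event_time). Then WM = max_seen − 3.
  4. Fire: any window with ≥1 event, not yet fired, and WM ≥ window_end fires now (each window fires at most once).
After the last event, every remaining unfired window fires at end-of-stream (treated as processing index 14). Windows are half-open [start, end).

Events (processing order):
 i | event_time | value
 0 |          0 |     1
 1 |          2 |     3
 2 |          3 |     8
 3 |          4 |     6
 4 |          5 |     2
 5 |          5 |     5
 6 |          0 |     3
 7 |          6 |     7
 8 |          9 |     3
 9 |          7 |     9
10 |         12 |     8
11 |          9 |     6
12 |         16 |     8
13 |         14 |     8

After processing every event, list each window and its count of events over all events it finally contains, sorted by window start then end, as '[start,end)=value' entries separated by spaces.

i=0 t=0 v=1: → [0,3); WM=-3
i=1 t=2 v=3: → [0,5); WM=-1
i=2 t=3 v=8: → [0,6); WM=0
i=3 t=4 v=6: → [0,7); WM=1
i=4 t=5 v=2: → [0,8); WM=2
i=5 t=5 v=5: → [0,8); WM=2
i=6 t=0 v=3: DROP (t<2-0); WM=2
i=7 t=6 v=7: → [0,9); WM=3
i=8 t=9 v=3: → [9,12); WM=6
i=9 t=7 v=9: → [0,12); WM=6
i=10 t=12 v=8: → [12,15); WM=9
i=11 t=9 v=6: → [0,12); WM=9
i=12 t=16 v=8: → [16,19); WM=13
i=13 t=14 v=8: → [12,19); WM=13

[0,12)=10 [12,19)=3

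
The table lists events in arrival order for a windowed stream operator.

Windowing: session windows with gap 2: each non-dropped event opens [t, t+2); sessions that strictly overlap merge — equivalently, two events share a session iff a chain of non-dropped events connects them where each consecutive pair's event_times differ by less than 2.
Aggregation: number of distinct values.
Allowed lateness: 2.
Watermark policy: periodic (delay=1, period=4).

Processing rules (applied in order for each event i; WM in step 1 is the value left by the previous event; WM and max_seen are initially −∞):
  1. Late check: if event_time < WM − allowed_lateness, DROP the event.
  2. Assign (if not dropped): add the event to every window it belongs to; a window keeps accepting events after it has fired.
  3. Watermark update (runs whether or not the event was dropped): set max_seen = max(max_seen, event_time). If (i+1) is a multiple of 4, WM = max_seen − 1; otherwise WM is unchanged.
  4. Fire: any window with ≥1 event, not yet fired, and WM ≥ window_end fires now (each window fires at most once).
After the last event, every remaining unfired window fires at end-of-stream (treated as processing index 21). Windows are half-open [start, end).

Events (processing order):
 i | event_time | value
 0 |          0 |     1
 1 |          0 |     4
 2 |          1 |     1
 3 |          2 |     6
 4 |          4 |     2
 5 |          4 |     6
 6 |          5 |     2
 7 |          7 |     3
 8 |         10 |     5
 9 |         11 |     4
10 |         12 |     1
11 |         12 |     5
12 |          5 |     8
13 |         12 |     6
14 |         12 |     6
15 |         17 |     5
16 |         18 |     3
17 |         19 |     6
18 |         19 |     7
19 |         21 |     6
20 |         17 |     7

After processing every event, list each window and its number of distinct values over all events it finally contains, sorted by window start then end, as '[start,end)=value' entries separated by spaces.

i=0 t=0 v=1: → [0,2); WM=−∞
i=1 t=0 v=4: → [0,2); WM=−∞
i=2 t=1 v=1: → [0,3); WM=−∞
i=3 t=2 v=6: → [0,4); WM=1
i=4 t=4 v=2: → [4,6); WM=1
i=5 t=4 v=6: → [4,6); WM=1
i=6 t=5 v=2: → [4,7); WM=1
i=7 t=7 v=3: → [7,9); WM=6
i=8 t=10 v=5: → [10,12); WM=6
i=9 t=11 v=4: → [10,13); WM=6
i=10 t=12 v=1: → [10,14); WM=6
i=11 t=12 v=5: → [10,14); WM=11
i=12 t=5 v=8: DROP (t<11-2); WM=11
i=13 t=12 v=6: → [10,14); WM=11
i=14 t=12 v=6: → [10,14); WM=11
i=15 t=17 v=5: → [17,19); WM=16
i=16 t=18 v=3: → [17,20); WM=16
i=17 t=19 v=6: → [17,21); WM=16
i=18 t=19 v=7: → [17,21); WM=16
i=19 t=21 v=6: → [21,23); WM=20
i=20 t=17 v=7: DROP (t<20-2); WM=20

[0,4)=3 [4,7)=2 [7,9)=1 [10,14)=4 [17,21)=4 [21,23)=1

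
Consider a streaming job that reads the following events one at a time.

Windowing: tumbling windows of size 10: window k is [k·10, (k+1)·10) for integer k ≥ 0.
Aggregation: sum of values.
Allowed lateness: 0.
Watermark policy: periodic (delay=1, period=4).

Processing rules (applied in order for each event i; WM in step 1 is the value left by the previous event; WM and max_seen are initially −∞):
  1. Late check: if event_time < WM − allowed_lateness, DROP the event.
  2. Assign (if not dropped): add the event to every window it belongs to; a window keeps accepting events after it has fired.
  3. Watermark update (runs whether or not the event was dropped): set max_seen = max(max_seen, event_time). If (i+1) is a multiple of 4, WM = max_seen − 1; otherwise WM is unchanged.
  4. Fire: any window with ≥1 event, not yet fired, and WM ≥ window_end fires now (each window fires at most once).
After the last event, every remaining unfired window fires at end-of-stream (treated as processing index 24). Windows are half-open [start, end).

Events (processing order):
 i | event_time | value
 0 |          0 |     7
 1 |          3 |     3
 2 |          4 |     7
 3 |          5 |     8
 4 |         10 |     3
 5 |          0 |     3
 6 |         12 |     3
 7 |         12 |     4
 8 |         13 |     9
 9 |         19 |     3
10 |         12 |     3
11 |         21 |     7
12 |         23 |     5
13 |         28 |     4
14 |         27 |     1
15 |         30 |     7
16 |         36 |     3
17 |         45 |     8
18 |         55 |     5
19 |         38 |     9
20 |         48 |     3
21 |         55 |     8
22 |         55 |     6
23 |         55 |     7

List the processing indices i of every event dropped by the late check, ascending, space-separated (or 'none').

5 20

i=0 t=0 v=7: → [0,10); WM=−∞
i=1 t=3 v=3: → [0,10); WM=−∞
i=2 t=4 v=7: → [0,10); WM=−∞
i=3 t=5 v=8: → [0,10); WM=4
i=4 t=10 v=3: → [10,20); WM=4
i=5 t=0 v=3: DROP (t<4-0); WM=4
i=6 t=12 v=3: → [10,20); WM=4
i=7 t=12 v=4: → [10,20); WM=11; [0,10) fires=25
i=8 t=13 v=9: → [10,20); WM=11
i=9 t=19 v=3: → [10,20); WM=11
i=10 t=12 v=3: → [10,20); WM=11
i=11 t=21 v=7: → [20,30); WM=20; [10,20) fires=25
i=12 t=23 v=5: → [20,30); WM=20
i=13 t=28 v=4: → [20,30); WM=20
i=14 t=27 v=1: → [20,30); WM=20
i=15 t=30 v=7: → [30,40); WM=29
i=16 t=36 v=3: → [30,40); WM=29
i=17 t=45 v=8: → [40,50); WM=29
i=18 t=55 v=5: → [50,60); WM=29
i=19 t=38 v=9: → [30,40); WM=54; [20,30) fires=17 [30,40) fires=19 [40,50) fires=8
i=20 t=48 v=3: DROP (t<54-0); WM=54
i=21 t=55 v=8: → [50,60); WM=54
i=22 t=55 v=6: → [50,60); WM=54
i=23 t=55 v=7: → [50,60); WM=54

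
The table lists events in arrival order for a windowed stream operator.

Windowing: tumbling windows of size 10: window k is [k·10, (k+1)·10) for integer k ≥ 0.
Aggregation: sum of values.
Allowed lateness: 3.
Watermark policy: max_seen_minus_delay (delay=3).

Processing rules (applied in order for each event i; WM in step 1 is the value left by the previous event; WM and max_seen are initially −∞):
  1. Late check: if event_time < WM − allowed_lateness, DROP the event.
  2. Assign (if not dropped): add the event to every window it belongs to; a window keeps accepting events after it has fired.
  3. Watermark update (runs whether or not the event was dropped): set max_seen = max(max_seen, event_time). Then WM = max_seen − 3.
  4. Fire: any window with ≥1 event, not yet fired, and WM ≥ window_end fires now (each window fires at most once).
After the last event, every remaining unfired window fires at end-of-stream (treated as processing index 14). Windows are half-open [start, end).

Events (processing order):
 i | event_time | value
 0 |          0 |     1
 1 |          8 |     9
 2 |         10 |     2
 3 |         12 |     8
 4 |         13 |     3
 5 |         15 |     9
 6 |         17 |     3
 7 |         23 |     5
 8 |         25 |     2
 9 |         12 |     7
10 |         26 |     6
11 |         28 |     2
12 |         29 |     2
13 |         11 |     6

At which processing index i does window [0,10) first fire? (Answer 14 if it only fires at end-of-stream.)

4

i=0 t=0 v=1: → [0,10); WM=-3
i=1 t=8 v=9: → [0,10); WM=5
i=2 t=10 v=2: → [10,20); WM=7
i=3 t=12 v=8: → [10,20); WM=9
i=4 t=13 v=3: → [10,20); WM=10; [0,10) fires=10
i=5 t=15 v=9: → [10,20); WM=12
i=6 t=17 v=3: → [10,20); WM=14
i=7 t=23 v=5: → [20,30); WM=20; [10,20) fires=25
i=8 t=25 v=2: → [20,30); WM=22
i=9 t=12 v=7: DROP (t<22-3); WM=22
i=10 t=26 v=6: → [20,30); WM=23
i=11 t=28 v=2: → [20,30); WM=25
i=12 t=29 v=2: → [20,30); WM=26
i=13 t=11 v=6: DROP (t<26-3); WM=26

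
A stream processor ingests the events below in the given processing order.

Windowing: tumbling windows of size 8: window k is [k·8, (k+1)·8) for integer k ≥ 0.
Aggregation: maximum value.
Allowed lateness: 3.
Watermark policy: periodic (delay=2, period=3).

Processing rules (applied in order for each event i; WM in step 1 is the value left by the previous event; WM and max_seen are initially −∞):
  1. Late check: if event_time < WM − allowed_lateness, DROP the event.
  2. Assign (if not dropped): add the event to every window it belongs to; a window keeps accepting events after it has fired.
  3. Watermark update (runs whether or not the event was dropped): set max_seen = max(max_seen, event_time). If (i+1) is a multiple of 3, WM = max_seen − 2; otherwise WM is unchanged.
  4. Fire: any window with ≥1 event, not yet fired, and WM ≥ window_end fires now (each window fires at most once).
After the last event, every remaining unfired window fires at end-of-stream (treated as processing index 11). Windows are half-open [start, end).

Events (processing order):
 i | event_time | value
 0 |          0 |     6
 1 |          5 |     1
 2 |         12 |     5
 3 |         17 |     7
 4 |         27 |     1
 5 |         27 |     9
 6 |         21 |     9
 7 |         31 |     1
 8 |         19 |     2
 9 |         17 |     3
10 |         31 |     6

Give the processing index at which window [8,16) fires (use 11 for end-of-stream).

i=0 t=0 v=6: → [0,8); WM=−∞
i=1 t=5 v=1: → [0,8); WM=−∞
i=2 t=12 v=5: → [8,16); WM=10; [0,8) fires=6
i=3 t=17 v=7: → [16,24); WM=10
i=4 t=27 v=1: → [24,32); WM=10
i=5 t=27 v=9: → [24,32); WM=25; [8,16) fires=5 [16,24) fires=7
i=6 t=21 v=9: DROP (t<25-3); WM=25
i=7 t=31 v=1: → [24,32); WM=25
i=8 t=19 v=2: DROP (t<25-3); WM=29
i=9 t=17 v=3: DROP (t<29-3); WM=29
i=10 t=31 v=6: → [24,32); WM=29

5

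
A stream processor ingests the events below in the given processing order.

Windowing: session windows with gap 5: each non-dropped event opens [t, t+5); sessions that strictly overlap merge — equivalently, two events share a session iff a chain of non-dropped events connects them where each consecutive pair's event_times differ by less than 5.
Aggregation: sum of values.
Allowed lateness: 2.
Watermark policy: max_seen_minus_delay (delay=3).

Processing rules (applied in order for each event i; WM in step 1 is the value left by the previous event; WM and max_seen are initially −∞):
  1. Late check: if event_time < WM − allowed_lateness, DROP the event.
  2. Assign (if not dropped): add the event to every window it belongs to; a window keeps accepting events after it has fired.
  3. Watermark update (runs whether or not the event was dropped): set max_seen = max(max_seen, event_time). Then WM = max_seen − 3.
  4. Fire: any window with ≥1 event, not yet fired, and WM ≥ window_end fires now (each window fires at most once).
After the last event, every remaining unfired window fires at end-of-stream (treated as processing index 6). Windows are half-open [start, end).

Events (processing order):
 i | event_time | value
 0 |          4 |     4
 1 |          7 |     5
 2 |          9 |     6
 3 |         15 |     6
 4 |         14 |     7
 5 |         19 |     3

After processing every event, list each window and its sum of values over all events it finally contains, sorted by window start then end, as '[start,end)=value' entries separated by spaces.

i=0 t=4 v=4: → [4,9); WM=1
i=1 t=7 v=5: → [4,12); WM=4
i=2 t=9 v=6: → [4,14); WM=6
i=3 t=15 v=6: → [15,20); WM=12
i=4 t=14 v=7: → [14,20); WM=12
i=5 t=19 v=3: → [14,24); WM=16

[4,14)=15 [14,24)=16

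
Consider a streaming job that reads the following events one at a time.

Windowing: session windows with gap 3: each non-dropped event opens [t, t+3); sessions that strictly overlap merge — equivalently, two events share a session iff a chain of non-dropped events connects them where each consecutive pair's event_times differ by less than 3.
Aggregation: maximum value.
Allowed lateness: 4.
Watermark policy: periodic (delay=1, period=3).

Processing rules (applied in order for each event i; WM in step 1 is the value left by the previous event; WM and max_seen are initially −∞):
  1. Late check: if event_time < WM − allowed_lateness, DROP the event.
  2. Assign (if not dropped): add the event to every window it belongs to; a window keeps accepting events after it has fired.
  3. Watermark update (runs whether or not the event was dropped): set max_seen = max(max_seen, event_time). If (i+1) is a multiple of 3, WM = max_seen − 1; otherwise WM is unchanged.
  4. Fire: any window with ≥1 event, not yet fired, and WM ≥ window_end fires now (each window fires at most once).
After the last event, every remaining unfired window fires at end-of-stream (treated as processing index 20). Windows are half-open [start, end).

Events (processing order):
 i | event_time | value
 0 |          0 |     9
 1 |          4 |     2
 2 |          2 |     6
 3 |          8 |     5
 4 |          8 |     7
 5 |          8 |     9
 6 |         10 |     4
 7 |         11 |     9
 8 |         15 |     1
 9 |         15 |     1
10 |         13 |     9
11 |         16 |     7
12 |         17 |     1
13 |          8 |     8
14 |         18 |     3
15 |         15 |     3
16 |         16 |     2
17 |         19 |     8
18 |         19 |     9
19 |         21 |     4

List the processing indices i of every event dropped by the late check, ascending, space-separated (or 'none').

13

i=0 t=0 v=9: → [0,3); WM=−∞
i=1 t=4 v=2: → [4,7); WM=−∞
i=2 t=2 v=6: → [0,7); WM=3
i=3 t=8 v=5: → [8,11); WM=3
i=4 t=8 v=7: → [8,11); WM=3
i=5 t=8 v=9: → [8,11); WM=7
i=6 t=10 v=4: → [8,13); WM=7
i=7 t=11 v=9: → [8,14); WM=7
i=8 t=15 v=1: → [15,18); WM=14
i=9 t=15 v=1: → [15,18); WM=14
i=10 t=13 v=9: → [8,18); WM=14
i=11 t=16 v=7: → [8,19); WM=15
i=12 t=17 v=1: → [8,20); WM=15
i=13 t=8 v=8: DROP (t<15-4); WM=15
i=14 t=18 v=3: → [8,21); WM=17
i=15 t=15 v=3: → [8,21); WM=17
i=16 t=16 v=2: → [8,21); WM=17
i=17 t=19 v=8: → [8,22); WM=18
i=18 t=19 v=9: → [8,22); WM=18
i=19 t=21 v=4: → [8,24); WM=18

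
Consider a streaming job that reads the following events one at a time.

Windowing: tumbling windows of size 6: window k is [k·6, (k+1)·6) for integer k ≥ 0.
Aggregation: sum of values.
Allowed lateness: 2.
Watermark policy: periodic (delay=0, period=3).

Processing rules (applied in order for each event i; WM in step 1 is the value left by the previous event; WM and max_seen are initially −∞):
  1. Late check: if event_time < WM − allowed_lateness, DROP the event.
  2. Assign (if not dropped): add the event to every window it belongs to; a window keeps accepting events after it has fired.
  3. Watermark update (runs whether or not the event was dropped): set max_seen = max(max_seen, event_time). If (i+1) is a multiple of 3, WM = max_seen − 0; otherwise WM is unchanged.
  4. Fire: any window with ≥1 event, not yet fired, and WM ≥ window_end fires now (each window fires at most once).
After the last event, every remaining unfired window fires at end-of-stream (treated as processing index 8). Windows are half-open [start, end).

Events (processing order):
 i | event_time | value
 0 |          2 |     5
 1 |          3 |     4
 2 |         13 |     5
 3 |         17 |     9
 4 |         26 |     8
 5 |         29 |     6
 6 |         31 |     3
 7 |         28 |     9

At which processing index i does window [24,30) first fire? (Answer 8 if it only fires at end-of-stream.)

8

i=0 t=2 v=5: → [0,6); WM=−∞
i=1 t=3 v=4: → [0,6); WM=−∞
i=2 t=13 v=5: → [12,18); WM=13; [0,6) fires=9
i=3 t=17 v=9: → [12,18); WM=13
i=4 t=26 v=8: → [24,30); WM=13
i=5 t=29 v=6: → [24,30); WM=29; [12,18) fires=14
i=6 t=31 v=3: → [30,36); WM=29
i=7 t=28 v=9: → [24,30); WM=29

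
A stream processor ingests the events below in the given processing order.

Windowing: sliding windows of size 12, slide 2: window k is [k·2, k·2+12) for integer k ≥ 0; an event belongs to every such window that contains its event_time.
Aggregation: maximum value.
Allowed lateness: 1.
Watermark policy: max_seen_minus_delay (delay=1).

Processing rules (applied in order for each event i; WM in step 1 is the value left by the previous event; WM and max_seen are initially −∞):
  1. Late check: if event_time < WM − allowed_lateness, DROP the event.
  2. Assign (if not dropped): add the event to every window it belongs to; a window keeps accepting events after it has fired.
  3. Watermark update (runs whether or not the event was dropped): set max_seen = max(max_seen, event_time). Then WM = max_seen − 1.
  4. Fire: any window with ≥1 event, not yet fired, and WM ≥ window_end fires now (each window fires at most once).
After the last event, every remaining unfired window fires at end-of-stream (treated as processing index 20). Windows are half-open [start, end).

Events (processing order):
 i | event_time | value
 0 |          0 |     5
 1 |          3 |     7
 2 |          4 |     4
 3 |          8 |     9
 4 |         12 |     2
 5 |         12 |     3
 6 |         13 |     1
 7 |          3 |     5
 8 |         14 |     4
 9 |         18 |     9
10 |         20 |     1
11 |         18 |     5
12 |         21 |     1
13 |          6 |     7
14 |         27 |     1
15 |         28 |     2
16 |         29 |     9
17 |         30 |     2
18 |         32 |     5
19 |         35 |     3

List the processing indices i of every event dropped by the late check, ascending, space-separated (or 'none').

i=0 t=0 v=5: → [0,12); WM=-1
i=1 t=3 v=7: → [2,14),[0,12); WM=2
i=2 t=4 v=4: → [4,16),[2,14),[0,12); WM=3
i=3 t=8 v=9: → [8,20),[6,18),[4,16),[2,14),[0,12); WM=7
i=4 t=12 v=2: → [12,24),[10,22),[8,20),[6,18),[4,16),[2,14); WM=11
i=5 t=12 v=3: → [12,24),[10,22),[8,20),[6,18),[4,16),[2,14); WM=11
i=6 t=13 v=1: → [12,24),[10,22),[8,20),[6,18),[4,16),[2,14); WM=12; [0,12) fires=9
i=7 t=3 v=5: DROP (t<12-1); WM=12
i=8 t=14 v=4: → [14,26),[12,24),[10,22),[8,20),[6,18),[4,16); WM=13
i=9 t=18 v=9: → [18,30),[16,28),[14,26),[12,24),[10,22),[8,20); WM=17; [2,14) fires=9 [4,16) fires=9
i=10 t=20 v=1: → [20,32),[18,30),[16,28),[14,26),[12,24),[10,22); WM=19; [6,18) fires=9
i=11 t=18 v=5: → [18,30),[16,28),[14,26),[12,24),[10,22),[8,20); WM=19
i=12 t=21 v=1: → [20,32),[18,30),[16,28),[14,26),[12,24),[10,22); WM=20; [8,20) fires=9
i=13 t=6 v=7: DROP (t<20-1); WM=20
i=14 t=27 v=1: → [26,38),[24,36),[22,34),[20,32),[18,30),[16,28); WM=26; [10,22) fires=9 [12,24) fires=9 [14,26) fires=9
i=15 t=28 v=2: → [28,40),[26,38),[24,36),[22,34),[20,32),[18,30); WM=27
i=16 t=29 v=9: → [28,40),[26,38),[24,36),[22,34),[20,32),[18,30); WM=28; [16,28) fires=9
i=17 t=30 v=2: → [30,42),[28,40),[26,38),[24,36),[22,34),[20,32); WM=29
i=18 t=32 v=5: → [32,44),[30,42),[28,40),[26,38),[24,36),[22,34); WM=31; [18,30) fires=9
i=19 t=35 v=3: → [34,46),[32,44),[30,42),[28,40),[26,38),[24,36); WM=34; [20,32) fires=9 [22,34) fires=9

7 13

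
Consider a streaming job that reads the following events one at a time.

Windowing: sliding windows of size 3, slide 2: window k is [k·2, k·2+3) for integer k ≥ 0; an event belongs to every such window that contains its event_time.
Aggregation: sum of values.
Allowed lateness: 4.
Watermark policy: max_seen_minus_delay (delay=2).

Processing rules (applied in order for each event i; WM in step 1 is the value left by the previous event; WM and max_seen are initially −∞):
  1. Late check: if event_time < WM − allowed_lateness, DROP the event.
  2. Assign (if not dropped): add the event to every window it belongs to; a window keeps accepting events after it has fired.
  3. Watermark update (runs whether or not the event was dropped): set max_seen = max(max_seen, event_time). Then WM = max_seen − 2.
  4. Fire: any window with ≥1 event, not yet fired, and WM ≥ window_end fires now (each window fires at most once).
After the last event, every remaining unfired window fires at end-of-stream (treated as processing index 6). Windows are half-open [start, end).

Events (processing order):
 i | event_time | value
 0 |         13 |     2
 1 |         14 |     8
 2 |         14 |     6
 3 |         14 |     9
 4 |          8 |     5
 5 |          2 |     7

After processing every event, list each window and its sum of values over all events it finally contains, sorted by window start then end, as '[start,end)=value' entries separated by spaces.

[6,9)=5 [8,11)=5 [12,15)=25 [14,17)=23

i=0 t=13 v=2: → [12,15); WM=11
i=1 t=14 v=8: → [14,17),[12,15); WM=12
i=2 t=14 v=6: → [14,17),[12,15); WM=12
i=3 t=14 v=9: → [14,17),[12,15); WM=12
i=4 t=8 v=5: → [8,11),[6,9); WM=12; [6,9) fires=5 [8,11) fires=5
i=5 t=2 v=7: DROP (t<12-4); WM=12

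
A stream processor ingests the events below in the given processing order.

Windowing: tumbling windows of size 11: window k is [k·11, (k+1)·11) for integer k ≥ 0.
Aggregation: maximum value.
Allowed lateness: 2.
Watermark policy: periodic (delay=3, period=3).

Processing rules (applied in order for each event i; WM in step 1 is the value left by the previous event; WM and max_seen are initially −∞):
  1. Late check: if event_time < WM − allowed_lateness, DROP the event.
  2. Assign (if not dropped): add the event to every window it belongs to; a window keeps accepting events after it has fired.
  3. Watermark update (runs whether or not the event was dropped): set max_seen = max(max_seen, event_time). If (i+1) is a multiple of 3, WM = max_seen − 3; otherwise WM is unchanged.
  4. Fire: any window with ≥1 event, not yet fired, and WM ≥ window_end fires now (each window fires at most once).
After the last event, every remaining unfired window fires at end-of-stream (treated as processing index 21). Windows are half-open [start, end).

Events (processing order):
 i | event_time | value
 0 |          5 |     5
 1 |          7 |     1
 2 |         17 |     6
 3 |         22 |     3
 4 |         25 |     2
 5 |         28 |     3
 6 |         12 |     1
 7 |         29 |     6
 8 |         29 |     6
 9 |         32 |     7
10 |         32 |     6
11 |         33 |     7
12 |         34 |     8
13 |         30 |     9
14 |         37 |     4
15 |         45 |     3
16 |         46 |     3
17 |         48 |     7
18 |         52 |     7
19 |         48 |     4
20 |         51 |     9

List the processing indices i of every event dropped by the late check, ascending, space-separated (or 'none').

6

i=0 t=5 v=5: → [0,11); WM=−∞
i=1 t=7 v=1: → [0,11); WM=−∞
i=2 t=17 v=6: → [11,22); WM=14; [0,11) fires=5
i=3 t=22 v=3: → [22,33); WM=14
i=4 t=25 v=2: → [22,33); WM=14
i=5 t=28 v=3: → [22,33); WM=25; [11,22) fires=6
i=6 t=12 v=1: DROP (t<25-2); WM=25
i=7 t=29 v=6: → [22,33); WM=25
i=8 t=29 v=6: → [22,33); WM=26
i=9 t=32 v=7: → [22,33); WM=26
i=10 t=32 v=6: → [22,33); WM=26
i=11 t=33 v=7: → [33,44); WM=30
i=12 t=34 v=8: → [33,44); WM=30
i=13 t=30 v=9: → [22,33); WM=30
i=14 t=37 v=4: → [33,44); WM=34; [22,33) fires=9
i=15 t=45 v=3: → [44,55); WM=34
i=16 t=46 v=3: → [44,55); WM=34
i=17 t=48 v=7: → [44,55); WM=45; [33,44) fires=8
i=18 t=52 v=7: → [44,55); WM=45
i=19 t=48 v=4: → [44,55); WM=45
i=20 t=51 v=9: → [44,55); WM=49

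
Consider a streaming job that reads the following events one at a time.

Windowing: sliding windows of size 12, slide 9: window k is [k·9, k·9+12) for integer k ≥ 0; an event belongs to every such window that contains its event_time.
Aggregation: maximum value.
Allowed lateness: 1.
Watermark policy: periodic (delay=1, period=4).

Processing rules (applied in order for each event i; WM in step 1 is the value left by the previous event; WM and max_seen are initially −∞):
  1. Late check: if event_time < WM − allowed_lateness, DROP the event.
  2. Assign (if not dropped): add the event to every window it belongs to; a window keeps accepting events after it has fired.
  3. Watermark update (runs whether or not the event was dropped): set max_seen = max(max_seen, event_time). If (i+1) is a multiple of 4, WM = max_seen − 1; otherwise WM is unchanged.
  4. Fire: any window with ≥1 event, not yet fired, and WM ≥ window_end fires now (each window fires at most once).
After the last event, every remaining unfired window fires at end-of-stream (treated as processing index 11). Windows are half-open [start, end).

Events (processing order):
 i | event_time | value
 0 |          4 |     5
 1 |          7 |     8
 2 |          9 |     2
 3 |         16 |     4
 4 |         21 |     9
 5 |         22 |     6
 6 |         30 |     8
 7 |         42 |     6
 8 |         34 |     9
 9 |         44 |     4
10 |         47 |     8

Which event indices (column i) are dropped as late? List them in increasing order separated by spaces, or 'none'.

i=0 t=4 v=5: → [0,12); WM=−∞
i=1 t=7 v=8: → [0,12); WM=−∞
i=2 t=9 v=2: → [9,21),[0,12); WM=−∞
i=3 t=16 v=4: → [9,21); WM=15; [0,12) fires=8
i=4 t=21 v=9: → [18,30); WM=15
i=5 t=22 v=6: → [18,30); WM=15
i=6 t=30 v=8: → [27,39); WM=15
i=7 t=42 v=6: → [36,48); WM=41; [9,21) fires=4 [18,30) fires=9 [27,39) fires=8
i=8 t=34 v=9: DROP (t<41-1); WM=41
i=9 t=44 v=4: → [36,48); WM=41
i=10 t=47 v=8: → [45,57),[36,48); WM=41

8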